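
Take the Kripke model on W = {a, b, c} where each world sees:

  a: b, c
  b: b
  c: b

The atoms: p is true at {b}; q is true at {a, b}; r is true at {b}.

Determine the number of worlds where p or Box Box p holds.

a: p is F, Box Box p is T. ✓
b: p is T, Box Box p is T. ✓
c: p is F, Box Box p is T. ✓
Satisfying worlds: {a, b, c}.

3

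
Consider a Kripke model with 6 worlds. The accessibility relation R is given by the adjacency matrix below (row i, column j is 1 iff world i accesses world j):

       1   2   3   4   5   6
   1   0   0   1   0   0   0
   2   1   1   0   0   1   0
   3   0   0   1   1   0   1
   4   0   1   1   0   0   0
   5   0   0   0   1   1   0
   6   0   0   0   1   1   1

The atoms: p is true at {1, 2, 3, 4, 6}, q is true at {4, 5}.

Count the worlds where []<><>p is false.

0

1: successors {3}; <><>p there: 3:T. ✓
2: successors {1, 2, 5}; <><>p there: 1:T, 2:T, 5:T. ✓
3: successors {3, 4, 6}; <><>p there: 3:T, 4:T, 6:T. ✓
4: successors {2, 3}; <><>p there: 2:T, 3:T. ✓
5: successors {4, 5}; <><>p there: 4:T, 5:T. ✓
6: successors {4, 5, 6}; <><>p there: 4:T, 5:T, 6:T. ✓
Satisfying worlds: {1, 2, 3, 4, 5, 6}.
So []<><>p fails at the other 0 worlds.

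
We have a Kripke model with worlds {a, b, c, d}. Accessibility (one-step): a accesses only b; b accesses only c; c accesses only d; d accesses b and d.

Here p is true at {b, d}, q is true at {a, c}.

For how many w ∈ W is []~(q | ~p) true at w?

3

a: successors {b}; ~(q | ~p) there: b:T. ✓
b: successors {c}; ~(q | ~p) there: c:F. ✗
c: successors {d}; ~(q | ~p) there: d:T. ✓
d: successors {b, d}; ~(q | ~p) there: b:T, d:T. ✓
Satisfying worlds: {a, c, d}.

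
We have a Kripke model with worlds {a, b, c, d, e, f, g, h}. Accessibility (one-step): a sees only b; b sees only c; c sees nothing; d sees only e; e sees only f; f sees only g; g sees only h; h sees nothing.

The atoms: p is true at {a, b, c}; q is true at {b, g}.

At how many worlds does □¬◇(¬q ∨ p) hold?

5

a: successors {b}; ¬◇(¬q ∨ p) there: b:F. ✗
b: successors {c}; ¬◇(¬q ∨ p) there: c:T. ✓
c: no successors, so □¬◇(¬q ∨ p) holds vacuously. ✓
d: successors {e}; ¬◇(¬q ∨ p) there: e:F. ✗
e: successors {f}; ¬◇(¬q ∨ p) there: f:T. ✓
f: successors {g}; ¬◇(¬q ∨ p) there: g:F. ✗
g: successors {h}; ¬◇(¬q ∨ p) there: h:T. ✓
h: no successors, so □¬◇(¬q ∨ p) holds vacuously. ✓
Satisfying worlds: {b, c, e, g, h}.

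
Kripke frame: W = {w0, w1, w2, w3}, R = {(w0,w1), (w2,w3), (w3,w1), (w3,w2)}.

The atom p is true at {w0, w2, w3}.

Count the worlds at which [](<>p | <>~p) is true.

2

w0: successors {w1}; <>p | <>~p there: w1:F. ✗
w1: no successors, so [](<>p | <>~p) holds vacuously. ✓
w2: successors {w3}; <>p | <>~p there: w3:T. ✓
w3: successors {w1, w2}; <>p | <>~p there: w1:F, w2:T. ✗
Satisfying worlds: {w1, w2}.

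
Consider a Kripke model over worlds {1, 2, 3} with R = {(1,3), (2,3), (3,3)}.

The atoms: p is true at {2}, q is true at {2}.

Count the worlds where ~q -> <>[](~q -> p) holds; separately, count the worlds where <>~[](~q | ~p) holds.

1 and 0

For ~q -> <>[](~q -> p):
1: ~q is T, <>[](~q -> p) is F. ✗
2: ~q is F, <>[](~q -> p) is F. ✓
3: ~q is T, <>[](~q -> p) is F. ✗
— 1 world.
For <>~[](~q | ~p):
1: successors {3}; ~[](~q | ~p) there: 3:F. ✗
2: successors {3}; ~[](~q | ~p) there: 3:F. ✗
3: successors {3}; ~[](~q | ~p) there: 3:F. ✗
— 0 worlds.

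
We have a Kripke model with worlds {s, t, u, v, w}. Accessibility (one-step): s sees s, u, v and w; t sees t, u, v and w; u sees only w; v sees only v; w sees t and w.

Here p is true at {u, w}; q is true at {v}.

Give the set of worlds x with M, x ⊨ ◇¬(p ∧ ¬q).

s: successors {s, u, v, w}; ¬(p ∧ ¬q) there: s:T, u:F, v:T, w:F. ✓
t: successors {t, u, v, w}; ¬(p ∧ ¬q) there: t:T, u:F, v:T, w:F. ✓
u: successors {w}; ¬(p ∧ ¬q) there: w:F. ✗
v: successors {v}; ¬(p ∧ ¬q) there: v:T. ✓
w: successors {t, w}; ¬(p ∧ ¬q) there: t:T, w:F. ✓

{s, t, v, w}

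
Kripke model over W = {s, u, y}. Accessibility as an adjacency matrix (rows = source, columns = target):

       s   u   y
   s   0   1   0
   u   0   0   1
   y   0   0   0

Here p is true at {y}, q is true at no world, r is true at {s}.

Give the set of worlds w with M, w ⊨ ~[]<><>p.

{s, u}

s: []<><>p is F. ✓
u: []<><>p is F. ✓
y: []<><>p is T. ✗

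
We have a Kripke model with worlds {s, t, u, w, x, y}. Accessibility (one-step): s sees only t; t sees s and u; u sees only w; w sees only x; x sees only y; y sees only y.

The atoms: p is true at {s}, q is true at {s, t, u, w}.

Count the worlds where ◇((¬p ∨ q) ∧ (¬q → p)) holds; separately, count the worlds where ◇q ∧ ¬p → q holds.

For ◇((¬p ∨ q) ∧ (¬q → p)):
s: successors {t}; (¬p ∨ q) ∧ (¬q → p) there: t:T. ✓
t: successors {s, u}; (¬p ∨ q) ∧ (¬q → p) there: s:T, u:T. ✓
u: successors {w}; (¬p ∨ q) ∧ (¬q → p) there: w:T. ✓
w: successors {x}; (¬p ∨ q) ∧ (¬q → p) there: x:F. ✗
x: successors {y}; (¬p ∨ q) ∧ (¬q → p) there: y:F. ✗
y: successors {y}; (¬p ∨ q) ∧ (¬q → p) there: y:F. ✗
— 3 worlds.
For ◇q ∧ ¬p → q:
s: ◇q ∧ ¬p is F, q is T. ✓
t: ◇q ∧ ¬p is T, q is T. ✓
u: ◇q ∧ ¬p is T, q is T. ✓
w: ◇q ∧ ¬p is F, q is T. ✓
x: ◇q ∧ ¬p is F, q is F. ✓
y: ◇q ∧ ¬p is F, q is F. ✓
— 6 worlds.

3 and 6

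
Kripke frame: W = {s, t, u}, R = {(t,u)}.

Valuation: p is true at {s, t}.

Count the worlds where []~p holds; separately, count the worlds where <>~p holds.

For []~p:
s: no successors, so []~p holds vacuously. ✓
t: successors {u}; ~p there: u:T. ✓
u: no successors, so []~p holds vacuously. ✓
— 3 worlds.
For <>~p:
s: no successors, so <>~p fails. ✗
t: successors {u}; ~p there: u:T. ✓
u: no successors, so <>~p fails. ✗
— 1 world.

3 and 1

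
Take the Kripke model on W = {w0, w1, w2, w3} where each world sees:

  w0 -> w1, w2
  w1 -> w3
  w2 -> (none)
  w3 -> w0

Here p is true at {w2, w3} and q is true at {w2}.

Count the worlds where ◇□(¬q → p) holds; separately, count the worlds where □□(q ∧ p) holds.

For ◇□(¬q → p):
w0: successors {w1, w2}; □(¬q → p) there: w1:T, w2:T. ✓
w1: successors {w3}; □(¬q → p) there: w3:F. ✗
w2: no successors, so ◇□(¬q → p) fails. ✗
w3: successors {w0}; □(¬q → p) there: w0:F. ✗
— 1 world.
For □□(q ∧ p):
w0: successors {w1, w2}; □(q ∧ p) there: w1:F, w2:T. ✗
w1: successors {w3}; □(q ∧ p) there: w3:F. ✗
w2: no successors, so □□(q ∧ p) holds vacuously. ✓
w3: successors {w0}; □(q ∧ p) there: w0:F. ✗
— 1 world.

1 and 1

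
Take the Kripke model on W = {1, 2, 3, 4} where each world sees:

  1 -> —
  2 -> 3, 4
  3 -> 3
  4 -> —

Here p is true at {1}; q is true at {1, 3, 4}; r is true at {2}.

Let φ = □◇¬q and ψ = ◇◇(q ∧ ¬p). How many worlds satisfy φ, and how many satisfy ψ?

For □◇¬q:
1: no successors, so □◇¬q holds vacuously. ✓
2: successors {3, 4}; ◇¬q there: 3:F, 4:F. ✗
3: successors {3}; ◇¬q there: 3:F. ✗
4: no successors, so □◇¬q holds vacuously. ✓
— 2 worlds.
For ◇◇(q ∧ ¬p):
1: no successors, so ◇◇(q ∧ ¬p) fails. ✗
2: successors {3, 4}; ◇(q ∧ ¬p) there: 3:T, 4:F. ✓
3: successors {3}; ◇(q ∧ ¬p) there: 3:T. ✓
4: no successors, so ◇◇(q ∧ ¬p) fails. ✗
— 2 worlds.

2 and 2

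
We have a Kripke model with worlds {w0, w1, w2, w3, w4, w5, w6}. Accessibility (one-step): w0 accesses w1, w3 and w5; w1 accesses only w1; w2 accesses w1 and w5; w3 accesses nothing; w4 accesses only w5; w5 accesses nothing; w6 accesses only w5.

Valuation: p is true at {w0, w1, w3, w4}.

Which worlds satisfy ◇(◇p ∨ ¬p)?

{w0, w1, w2, w4, w6}

w0: successors {w1, w3, w5}; ◇p ∨ ¬p there: w1:T, w3:F, w5:T. ✓
w1: successors {w1}; ◇p ∨ ¬p there: w1:T. ✓
w2: successors {w1, w5}; ◇p ∨ ¬p there: w1:T, w5:T. ✓
w3: no successors, so ◇(◇p ∨ ¬p) fails. ✗
w4: successors {w5}; ◇p ∨ ¬p there: w5:T. ✓
w5: no successors, so ◇(◇p ∨ ¬p) fails. ✗
w6: successors {w5}; ◇p ∨ ¬p there: w5:T. ✓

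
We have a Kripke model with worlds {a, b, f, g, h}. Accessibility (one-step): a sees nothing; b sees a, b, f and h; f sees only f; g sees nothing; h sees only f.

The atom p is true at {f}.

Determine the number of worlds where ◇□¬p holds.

a: no successors, so ◇□¬p fails. ✗
b: successors {a, b, f, h}; □¬p there: a:T, b:F, f:F, h:F. ✓
f: successors {f}; □¬p there: f:F. ✗
g: no successors, so ◇□¬p fails. ✗
h: successors {f}; □¬p there: f:F. ✗
Satisfying worlds: {b}.

1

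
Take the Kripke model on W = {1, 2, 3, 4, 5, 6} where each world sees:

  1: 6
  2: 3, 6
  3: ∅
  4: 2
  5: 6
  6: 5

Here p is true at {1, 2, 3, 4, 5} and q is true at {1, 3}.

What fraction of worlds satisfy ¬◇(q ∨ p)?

1: ◇(q ∨ p) is F. ✓
2: ◇(q ∨ p) is T. ✗
3: ◇(q ∨ p) is F. ✓
4: ◇(q ∨ p) is T. ✗
5: ◇(q ∨ p) is F. ✓
6: ◇(q ∨ p) is T. ✗
That's 3 of 6 worlds, so 3/6 = 1/2.

1/2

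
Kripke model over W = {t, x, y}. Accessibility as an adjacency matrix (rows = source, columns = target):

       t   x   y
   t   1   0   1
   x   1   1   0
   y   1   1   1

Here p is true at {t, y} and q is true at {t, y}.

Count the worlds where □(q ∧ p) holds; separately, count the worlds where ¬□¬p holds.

1 and 3

For □(q ∧ p):
t: successors {t, y}; q ∧ p there: t:T, y:T. ✓
x: successors {t, x}; q ∧ p there: t:T, x:F. ✗
y: successors {t, x, y}; q ∧ p there: t:T, x:F, y:T. ✗
— 1 world.
For ¬□¬p:
t: □¬p is F. ✓
x: □¬p is F. ✓
y: □¬p is F. ✓
— 3 worlds.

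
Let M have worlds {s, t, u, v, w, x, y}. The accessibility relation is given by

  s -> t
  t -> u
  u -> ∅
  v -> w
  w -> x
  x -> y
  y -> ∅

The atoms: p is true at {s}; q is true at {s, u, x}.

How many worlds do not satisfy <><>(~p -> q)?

5

s: successors {t}; <>(~p -> q) there: t:T. ✓
t: successors {u}; <>(~p -> q) there: u:F. ✗
u: no successors, so <><>(~p -> q) fails. ✗
v: successors {w}; <>(~p -> q) there: w:T. ✓
w: successors {x}; <>(~p -> q) there: x:F. ✗
x: successors {y}; <>(~p -> q) there: y:F. ✗
y: no successors, so <><>(~p -> q) fails. ✗
Satisfying worlds: {s, v}.
So <><>(~p -> q) fails at the other 5 worlds.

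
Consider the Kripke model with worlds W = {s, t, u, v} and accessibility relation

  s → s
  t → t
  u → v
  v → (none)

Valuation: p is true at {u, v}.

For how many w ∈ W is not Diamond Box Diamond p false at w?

s: Diamond Box Diamond p is F. ✓
t: Diamond Box Diamond p is F. ✓
u: Diamond Box Diamond p is T. ✗
v: Diamond Box Diamond p is F. ✓
Satisfying worlds: {s, t, v}.
So not Diamond Box Diamond p fails at the other 1 world.

1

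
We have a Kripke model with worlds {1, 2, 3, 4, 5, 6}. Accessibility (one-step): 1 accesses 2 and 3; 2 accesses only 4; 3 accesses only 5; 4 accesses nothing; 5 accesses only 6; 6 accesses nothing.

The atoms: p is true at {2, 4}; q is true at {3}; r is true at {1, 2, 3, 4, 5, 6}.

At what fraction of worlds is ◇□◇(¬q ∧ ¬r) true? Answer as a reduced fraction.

1: successors {2, 3}; □◇(¬q ∧ ¬r) there: 2:F, 3:F. ✗
2: successors {4}; □◇(¬q ∧ ¬r) there: 4:T. ✓
3: successors {5}; □◇(¬q ∧ ¬r) there: 5:F. ✗
4: no successors, so ◇□◇(¬q ∧ ¬r) fails. ✗
5: successors {6}; □◇(¬q ∧ ¬r) there: 6:T. ✓
6: no successors, so ◇□◇(¬q ∧ ¬r) fails. ✗
That's 2 of 6 worlds, so 2/6 = 1/3.

1/3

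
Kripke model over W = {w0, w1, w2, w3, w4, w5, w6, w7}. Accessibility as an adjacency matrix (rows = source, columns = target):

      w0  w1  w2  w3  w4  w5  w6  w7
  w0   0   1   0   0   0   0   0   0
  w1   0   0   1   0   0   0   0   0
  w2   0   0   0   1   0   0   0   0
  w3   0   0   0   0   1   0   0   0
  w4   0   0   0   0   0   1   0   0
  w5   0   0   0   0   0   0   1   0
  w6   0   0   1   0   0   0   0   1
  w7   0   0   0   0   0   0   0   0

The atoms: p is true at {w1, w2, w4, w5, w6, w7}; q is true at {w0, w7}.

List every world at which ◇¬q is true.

{w0, w1, w2, w3, w4, w5, w6}

w0: successors {w1}; ¬q there: w1:T. ✓
w1: successors {w2}; ¬q there: w2:T. ✓
w2: successors {w3}; ¬q there: w3:T. ✓
w3: successors {w4}; ¬q there: w4:T. ✓
w4: successors {w5}; ¬q there: w5:T. ✓
w5: successors {w6}; ¬q there: w6:T. ✓
w6: successors {w2, w7}; ¬q there: w2:T, w7:F. ✓
w7: no successors, so ◇¬q fails. ✗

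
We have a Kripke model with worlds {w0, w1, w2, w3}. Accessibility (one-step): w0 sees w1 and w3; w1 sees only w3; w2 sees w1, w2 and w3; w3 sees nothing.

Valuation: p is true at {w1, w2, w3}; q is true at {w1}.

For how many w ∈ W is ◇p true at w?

w0: successors {w1, w3}; p there: w1:T, w3:T. ✓
w1: successors {w3}; p there: w3:T. ✓
w2: successors {w1, w2, w3}; p there: w1:T, w2:T, w3:T. ✓
w3: no successors, so ◇p fails. ✗
Satisfying worlds: {w0, w1, w2}.

3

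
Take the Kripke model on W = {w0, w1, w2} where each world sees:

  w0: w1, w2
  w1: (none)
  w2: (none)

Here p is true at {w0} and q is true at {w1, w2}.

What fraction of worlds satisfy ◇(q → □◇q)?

w0: successors {w1, w2}; q → □◇q there: w1:T, w2:T. ✓
w1: no successors, so ◇(q → □◇q) fails. ✗
w2: no successors, so ◇(q → □◇q) fails. ✗
That's 1 of 3 worlds, so 1/3.

1/3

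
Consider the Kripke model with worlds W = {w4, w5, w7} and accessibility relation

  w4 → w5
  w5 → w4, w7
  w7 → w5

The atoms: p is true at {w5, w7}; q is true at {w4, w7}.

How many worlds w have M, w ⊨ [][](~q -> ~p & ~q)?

2

w4: successors {w5}; [](~q -> ~p & ~q) there: w5:T. ✓
w5: successors {w4, w7}; [](~q -> ~p & ~q) there: w4:F, w7:F. ✗
w7: successors {w5}; [](~q -> ~p & ~q) there: w5:T. ✓
Satisfying worlds: {w4, w7}.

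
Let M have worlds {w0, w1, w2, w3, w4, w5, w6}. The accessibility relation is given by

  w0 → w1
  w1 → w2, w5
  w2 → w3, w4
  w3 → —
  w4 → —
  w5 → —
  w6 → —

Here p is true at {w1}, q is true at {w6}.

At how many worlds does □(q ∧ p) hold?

w0: successors {w1}; q ∧ p there: w1:F. ✗
w1: successors {w2, w5}; q ∧ p there: w2:F, w5:F. ✗
w2: successors {w3, w4}; q ∧ p there: w3:F, w4:F. ✗
w3: no successors, so □(q ∧ p) holds vacuously. ✓
w4: no successors, so □(q ∧ p) holds vacuously. ✓
w5: no successors, so □(q ∧ p) holds vacuously. ✓
w6: no successors, so □(q ∧ p) holds vacuously. ✓
Satisfying worlds: {w3, w4, w5, w6}.

4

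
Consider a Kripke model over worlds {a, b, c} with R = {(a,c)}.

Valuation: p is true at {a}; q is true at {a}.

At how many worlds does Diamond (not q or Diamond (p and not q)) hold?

1

a: successors {c}; not q or Diamond (p and not q) there: c:T. ✓
b: no successors, so Diamond (not q or Diamond (p and not q)) fails. ✗
c: no successors, so Diamond (not q or Diamond (p and not q)) fails. ✗
Satisfying worlds: {a}.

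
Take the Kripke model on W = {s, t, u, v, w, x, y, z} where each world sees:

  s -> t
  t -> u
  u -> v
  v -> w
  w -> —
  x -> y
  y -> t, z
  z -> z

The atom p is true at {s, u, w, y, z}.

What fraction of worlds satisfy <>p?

s: successors {t}; p there: t:F. ✗
t: successors {u}; p there: u:T. ✓
u: successors {v}; p there: v:F. ✗
v: successors {w}; p there: w:T. ✓
w: no successors, so <>p fails. ✗
x: successors {y}; p there: y:T. ✓
y: successors {t, z}; p there: t:F, z:T. ✓
z: successors {z}; p there: z:T. ✓
That's 5 of 8 worlds, so 5/8.

5/8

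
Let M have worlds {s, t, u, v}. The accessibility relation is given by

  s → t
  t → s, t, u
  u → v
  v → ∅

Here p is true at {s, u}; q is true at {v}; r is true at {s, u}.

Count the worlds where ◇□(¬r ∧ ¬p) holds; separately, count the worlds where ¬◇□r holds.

For ◇□(¬r ∧ ¬p):
s: successors {t}; □(¬r ∧ ¬p) there: t:F. ✗
t: successors {s, t, u}; □(¬r ∧ ¬p) there: s:T, t:F, u:T. ✓
u: successors {v}; □(¬r ∧ ¬p) there: v:T. ✓
v: no successors, so ◇□(¬r ∧ ¬p) fails. ✗
— 2 worlds.
For ¬◇□r:
s: ◇□r is F. ✓
t: ◇□r is F. ✓
u: ◇□r is T. ✗
v: ◇□r is F. ✓
— 3 worlds.

2 and 3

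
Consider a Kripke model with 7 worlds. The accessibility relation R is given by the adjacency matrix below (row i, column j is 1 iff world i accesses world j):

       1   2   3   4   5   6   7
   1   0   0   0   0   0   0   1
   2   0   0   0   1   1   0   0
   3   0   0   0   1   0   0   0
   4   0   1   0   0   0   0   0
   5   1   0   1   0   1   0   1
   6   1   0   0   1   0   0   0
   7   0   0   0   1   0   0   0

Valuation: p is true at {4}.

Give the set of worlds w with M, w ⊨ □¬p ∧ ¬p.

{1, 5}

1: □¬p is T, ¬p is T. ✓
2: □¬p is F, ¬p is T. ✗
3: □¬p is F, ¬p is T. ✗
4: □¬p is T, ¬p is F. ✗
5: □¬p is T, ¬p is T. ✓
6: □¬p is F, ¬p is T. ✗
7: □¬p is F, ¬p is T. ✗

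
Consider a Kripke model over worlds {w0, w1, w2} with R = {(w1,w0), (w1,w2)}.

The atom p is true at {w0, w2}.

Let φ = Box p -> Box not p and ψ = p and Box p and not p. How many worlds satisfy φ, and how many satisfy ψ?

2 and 0

For Box p -> Box not p:
w0: Box p is T, Box not p is T. ✓
w1: Box p is T, Box not p is F. ✗
w2: Box p is T, Box not p is T. ✓
— 2 worlds.
For p and Box p and not p:
w0: p is T, Box p and not p is F. ✗
w1: p is F, Box p and not p is T. ✗
w2: p is T, Box p and not p is F. ✗
— 0 worlds.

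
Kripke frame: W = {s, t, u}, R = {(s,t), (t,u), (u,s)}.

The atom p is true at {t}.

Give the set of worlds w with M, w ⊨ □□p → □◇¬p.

s: □□p is F, □◇¬p is T. ✓
t: □□p is F, □◇¬p is T. ✓
u: □□p is T, □◇¬p is F. ✗

{s, t}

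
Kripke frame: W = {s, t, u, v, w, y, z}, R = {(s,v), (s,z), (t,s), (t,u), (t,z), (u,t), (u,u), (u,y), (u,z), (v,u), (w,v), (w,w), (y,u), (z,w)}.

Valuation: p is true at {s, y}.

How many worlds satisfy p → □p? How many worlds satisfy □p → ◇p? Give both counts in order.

For p → □p:
s: p is T, □p is F. ✗
t: p is F, □p is F. ✓
u: p is F, □p is F. ✓
v: p is F, □p is F. ✓
w: p is F, □p is F. ✓
y: p is T, □p is F. ✗
z: p is F, □p is F. ✓
— 5 worlds.
For □p → ◇p:
s: □p is F, ◇p is F. ✓
t: □p is F, ◇p is T. ✓
u: □p is F, ◇p is T. ✓
v: □p is F, ◇p is F. ✓
w: □p is F, ◇p is F. ✓
y: □p is F, ◇p is F. ✓
z: □p is F, ◇p is F. ✓
— 7 worlds.

5 and 7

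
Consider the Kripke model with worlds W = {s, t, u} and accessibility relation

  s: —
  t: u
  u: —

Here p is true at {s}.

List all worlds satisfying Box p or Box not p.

{s, t, u}

s: Box p is T, Box not p is T. ✓
t: Box p is F, Box not p is T. ✓
u: Box p is T, Box not p is T. ✓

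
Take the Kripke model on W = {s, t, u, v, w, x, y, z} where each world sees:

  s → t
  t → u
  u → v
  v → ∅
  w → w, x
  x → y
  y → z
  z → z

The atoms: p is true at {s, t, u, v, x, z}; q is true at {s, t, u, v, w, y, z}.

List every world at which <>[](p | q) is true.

{s, t, u, w, x, y, z}

s: successors {t}; [](p | q) there: t:T. ✓
t: successors {u}; [](p | q) there: u:T. ✓
u: successors {v}; [](p | q) there: v:T. ✓
v: no successors, so <>[](p | q) fails. ✗
w: successors {w, x}; [](p | q) there: w:T, x:T. ✓
x: successors {y}; [](p | q) there: y:T. ✓
y: successors {z}; [](p | q) there: z:T. ✓
z: successors {z}; [](p | q) there: z:T. ✓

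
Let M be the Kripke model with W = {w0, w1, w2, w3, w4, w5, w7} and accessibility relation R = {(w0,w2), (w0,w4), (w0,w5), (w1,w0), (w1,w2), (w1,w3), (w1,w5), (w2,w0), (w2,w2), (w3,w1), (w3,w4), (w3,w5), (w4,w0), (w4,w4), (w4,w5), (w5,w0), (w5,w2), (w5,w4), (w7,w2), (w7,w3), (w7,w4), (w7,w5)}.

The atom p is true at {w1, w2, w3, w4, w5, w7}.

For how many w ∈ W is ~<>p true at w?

w0: <>p is T. ✗
w1: <>p is T. ✗
w2: <>p is T. ✗
w3: <>p is T. ✗
w4: <>p is T. ✗
w5: <>p is T. ✗
w7: <>p is T. ✗
Satisfying worlds: ∅.

0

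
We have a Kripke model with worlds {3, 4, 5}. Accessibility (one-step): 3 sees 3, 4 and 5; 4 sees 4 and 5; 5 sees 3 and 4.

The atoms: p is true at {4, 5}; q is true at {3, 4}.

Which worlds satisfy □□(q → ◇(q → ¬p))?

{3, 4, 5}

3: successors {3, 4, 5}; □(q → ◇(q → ¬p)) there: 3:T, 4:T, 5:T. ✓
4: successors {4, 5}; □(q → ◇(q → ¬p)) there: 4:T, 5:T. ✓
5: successors {3, 4}; □(q → ◇(q → ¬p)) there: 3:T, 4:T. ✓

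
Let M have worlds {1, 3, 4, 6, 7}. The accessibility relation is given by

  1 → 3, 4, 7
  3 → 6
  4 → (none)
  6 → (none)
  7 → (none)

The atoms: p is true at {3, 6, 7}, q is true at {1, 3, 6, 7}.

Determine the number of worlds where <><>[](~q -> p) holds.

1: successors {3, 4, 7}; <>[](~q -> p) there: 3:T, 4:F, 7:F. ✓
3: successors {6}; <>[](~q -> p) there: 6:F. ✗
4: no successors, so <><>[](~q -> p) fails. ✗
6: no successors, so <><>[](~q -> p) fails. ✗
7: no successors, so <><>[](~q -> p) fails. ✗
Satisfying worlds: {1}.

1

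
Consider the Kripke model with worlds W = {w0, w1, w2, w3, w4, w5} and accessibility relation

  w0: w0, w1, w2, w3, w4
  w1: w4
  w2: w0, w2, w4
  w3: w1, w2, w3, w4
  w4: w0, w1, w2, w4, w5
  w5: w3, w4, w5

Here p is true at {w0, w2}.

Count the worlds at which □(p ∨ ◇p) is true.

w0: successors {w0, w1, w2, w3, w4}; p ∨ ◇p there: w0:T, w1:F, w2:T, w3:T, w4:T. ✗
w1: successors {w4}; p ∨ ◇p there: w4:T. ✓
w2: successors {w0, w2, w4}; p ∨ ◇p there: w0:T, w2:T, w4:T. ✓
w3: successors {w1, w2, w3, w4}; p ∨ ◇p there: w1:F, w2:T, w3:T, w4:T. ✗
w4: successors {w0, w1, w2, w4, w5}; p ∨ ◇p there: w0:T, w1:F, w2:T, w4:T, w5:F. ✗
w5: successors {w3, w4, w5}; p ∨ ◇p there: w3:T, w4:T, w5:F. ✗
Satisfying worlds: {w1, w2}.

2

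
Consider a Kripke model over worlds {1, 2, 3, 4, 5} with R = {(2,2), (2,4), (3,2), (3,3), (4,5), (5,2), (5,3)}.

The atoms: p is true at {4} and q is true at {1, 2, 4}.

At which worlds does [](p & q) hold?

1: no successors, so [](p & q) holds vacuously. ✓
2: successors {2, 4}; p & q there: 2:F, 4:T. ✗
3: successors {2, 3}; p & q there: 2:F, 3:F. ✗
4: successors {5}; p & q there: 5:F. ✗
5: successors {2, 3}; p & q there: 2:F, 3:F. ✗

{1}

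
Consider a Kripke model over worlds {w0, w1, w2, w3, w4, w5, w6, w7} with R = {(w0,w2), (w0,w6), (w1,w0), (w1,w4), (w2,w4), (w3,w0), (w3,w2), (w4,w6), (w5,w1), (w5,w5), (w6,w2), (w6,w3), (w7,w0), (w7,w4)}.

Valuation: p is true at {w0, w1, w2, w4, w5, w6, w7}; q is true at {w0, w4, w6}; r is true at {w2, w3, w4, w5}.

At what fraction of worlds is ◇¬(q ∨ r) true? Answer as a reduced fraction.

w0: successors {w2, w6}; ¬(q ∨ r) there: w2:F, w6:F. ✗
w1: successors {w0, w4}; ¬(q ∨ r) there: w0:F, w4:F. ✗
w2: successors {w4}; ¬(q ∨ r) there: w4:F. ✗
w3: successors {w0, w2}; ¬(q ∨ r) there: w0:F, w2:F. ✗
w4: successors {w6}; ¬(q ∨ r) there: w6:F. ✗
w5: successors {w1, w5}; ¬(q ∨ r) there: w1:T, w5:F. ✓
w6: successors {w2, w3}; ¬(q ∨ r) there: w2:F, w3:F. ✗
w7: successors {w0, w4}; ¬(q ∨ r) there: w0:F, w4:F. ✗
That's 1 of 8 worlds, so 1/8.

1/8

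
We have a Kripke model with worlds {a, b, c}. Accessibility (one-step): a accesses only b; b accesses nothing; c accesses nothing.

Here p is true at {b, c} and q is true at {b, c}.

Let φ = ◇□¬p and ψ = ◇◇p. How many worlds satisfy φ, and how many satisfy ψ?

1 and 0

For ◇□¬p:
a: successors {b}; □¬p there: b:T. ✓
b: no successors, so ◇□¬p fails. ✗
c: no successors, so ◇□¬p fails. ✗
— 1 world.
For ◇◇p:
a: successors {b}; ◇p there: b:F. ✗
b: no successors, so ◇◇p fails. ✗
c: no successors, so ◇◇p fails. ✗
— 0 worlds.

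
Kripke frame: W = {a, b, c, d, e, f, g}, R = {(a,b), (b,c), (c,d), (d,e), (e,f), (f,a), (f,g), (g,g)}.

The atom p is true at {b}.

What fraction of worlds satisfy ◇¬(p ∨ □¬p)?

a: successors {b}; ¬(p ∨ □¬p) there: b:F. ✗
b: successors {c}; ¬(p ∨ □¬p) there: c:F. ✗
c: successors {d}; ¬(p ∨ □¬p) there: d:F. ✗
d: successors {e}; ¬(p ∨ □¬p) there: e:F. ✗
e: successors {f}; ¬(p ∨ □¬p) there: f:F. ✗
f: successors {a, g}; ¬(p ∨ □¬p) there: a:T, g:F. ✓
g: successors {g}; ¬(p ∨ □¬p) there: g:F. ✗
That's 1 of 7 worlds, so 1/7.

1/7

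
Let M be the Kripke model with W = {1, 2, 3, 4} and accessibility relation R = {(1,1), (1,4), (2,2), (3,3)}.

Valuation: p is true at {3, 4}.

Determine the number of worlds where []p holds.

1: successors {1, 4}; p there: 1:F, 4:T. ✗
2: successors {2}; p there: 2:F. ✗
3: successors {3}; p there: 3:T. ✓
4: no successors, so []p holds vacuously. ✓
Satisfying worlds: {3, 4}.

2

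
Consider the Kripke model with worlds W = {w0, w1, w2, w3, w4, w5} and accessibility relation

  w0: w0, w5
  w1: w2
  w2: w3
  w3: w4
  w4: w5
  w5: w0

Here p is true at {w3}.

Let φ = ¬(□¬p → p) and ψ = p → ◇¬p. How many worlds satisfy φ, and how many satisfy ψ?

4 and 6

For ¬(□¬p → p):
w0: □¬p → p is F. ✓
w1: □¬p → p is F. ✓
w2: □¬p → p is T. ✗
w3: □¬p → p is T. ✗
w4: □¬p → p is F. ✓
w5: □¬p → p is F. ✓
— 4 worlds.
For p → ◇¬p:
w0: p is F, ◇¬p is T. ✓
w1: p is F, ◇¬p is T. ✓
w2: p is F, ◇¬p is F. ✓
w3: p is T, ◇¬p is T. ✓
w4: p is F, ◇¬p is T. ✓
w5: p is F, ◇¬p is T. ✓
— 6 worlds.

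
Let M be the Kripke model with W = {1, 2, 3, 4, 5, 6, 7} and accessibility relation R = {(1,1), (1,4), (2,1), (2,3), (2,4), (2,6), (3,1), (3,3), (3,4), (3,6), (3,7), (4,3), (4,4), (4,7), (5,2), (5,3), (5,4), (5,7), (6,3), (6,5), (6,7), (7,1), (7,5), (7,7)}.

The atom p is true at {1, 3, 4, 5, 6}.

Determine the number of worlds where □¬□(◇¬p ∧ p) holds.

1: successors {1, 4}; ¬□(◇¬p ∧ p) there: 1:T, 4:T. ✓
2: successors {1, 3, 4, 6}; ¬□(◇¬p ∧ p) there: 1:T, 3:T, 4:T, 6:T. ✓
3: successors {1, 3, 4, 6, 7}; ¬□(◇¬p ∧ p) there: 1:T, 3:T, 4:T, 6:T, 7:T. ✓
4: successors {3, 4, 7}; ¬□(◇¬p ∧ p) there: 3:T, 4:T, 7:T. ✓
5: successors {2, 3, 4, 7}; ¬□(◇¬p ∧ p) there: 2:T, 3:T, 4:T, 7:T. ✓
6: successors {3, 5, 7}; ¬□(◇¬p ∧ p) there: 3:T, 5:T, 7:T. ✓
7: successors {1, 5, 7}; ¬□(◇¬p ∧ p) there: 1:T, 5:T, 7:T. ✓
Satisfying worlds: {1, 2, 3, 4, 5, 6, 7}.

7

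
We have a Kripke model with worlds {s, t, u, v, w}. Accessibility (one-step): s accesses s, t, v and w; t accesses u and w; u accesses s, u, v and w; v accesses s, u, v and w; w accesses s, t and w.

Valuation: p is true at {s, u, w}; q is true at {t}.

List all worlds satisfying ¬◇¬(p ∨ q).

s: ◇¬(p ∨ q) is T. ✗
t: ◇¬(p ∨ q) is F. ✓
u: ◇¬(p ∨ q) is T. ✗
v: ◇¬(p ∨ q) is T. ✗
w: ◇¬(p ∨ q) is F. ✓

{t, w}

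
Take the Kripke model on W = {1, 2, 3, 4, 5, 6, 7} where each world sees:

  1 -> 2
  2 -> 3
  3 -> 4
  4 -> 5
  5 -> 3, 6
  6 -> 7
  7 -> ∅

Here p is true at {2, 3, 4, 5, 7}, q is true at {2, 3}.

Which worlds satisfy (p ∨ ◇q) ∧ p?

{2, 3, 4, 5, 7}

1: p ∨ ◇q is T, p is F. ✗
2: p ∨ ◇q is T, p is T. ✓
3: p ∨ ◇q is T, p is T. ✓
4: p ∨ ◇q is T, p is T. ✓
5: p ∨ ◇q is T, p is T. ✓
6: p ∨ ◇q is F, p is F. ✗
7: p ∨ ◇q is T, p is T. ✓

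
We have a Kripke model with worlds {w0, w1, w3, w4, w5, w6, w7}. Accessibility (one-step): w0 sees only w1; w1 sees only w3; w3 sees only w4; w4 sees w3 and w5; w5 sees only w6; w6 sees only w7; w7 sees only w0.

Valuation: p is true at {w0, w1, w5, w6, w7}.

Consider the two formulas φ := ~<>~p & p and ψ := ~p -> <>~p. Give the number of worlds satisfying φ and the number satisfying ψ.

4 and 7

For ~<>~p & p:
w0: ~<>~p is T, p is T. ✓
w1: ~<>~p is F, p is T. ✗
w3: ~<>~p is F, p is F. ✗
w4: ~<>~p is F, p is F. ✗
w5: ~<>~p is T, p is T. ✓
w6: ~<>~p is T, p is T. ✓
w7: ~<>~p is T, p is T. ✓
— 4 worlds.
For ~p -> <>~p:
w0: ~p is F, <>~p is F. ✓
w1: ~p is F, <>~p is T. ✓
w3: ~p is T, <>~p is T. ✓
w4: ~p is T, <>~p is T. ✓
w5: ~p is F, <>~p is F. ✓
w6: ~p is F, <>~p is F. ✓
w7: ~p is F, <>~p is F. ✓
— 7 worlds.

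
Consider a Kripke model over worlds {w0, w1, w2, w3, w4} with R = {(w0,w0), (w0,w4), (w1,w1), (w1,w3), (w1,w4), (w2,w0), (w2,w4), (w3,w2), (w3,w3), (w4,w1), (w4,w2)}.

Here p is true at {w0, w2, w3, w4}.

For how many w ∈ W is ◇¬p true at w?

w0: successors {w0, w4}; ¬p there: w0:F, w4:F. ✗
w1: successors {w1, w3, w4}; ¬p there: w1:T, w3:F, w4:F. ✓
w2: successors {w0, w4}; ¬p there: w0:F, w4:F. ✗
w3: successors {w2, w3}; ¬p there: w2:F, w3:F. ✗
w4: successors {w1, w2}; ¬p there: w1:T, w2:F. ✓
Satisfying worlds: {w1, w4}.

2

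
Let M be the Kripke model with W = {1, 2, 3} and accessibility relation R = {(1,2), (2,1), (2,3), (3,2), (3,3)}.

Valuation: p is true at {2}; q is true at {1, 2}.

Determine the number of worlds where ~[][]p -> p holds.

1

1: ~[][]p is T, p is F. ✗
2: ~[][]p is T, p is T. ✓
3: ~[][]p is T, p is F. ✗
Satisfying worlds: {2}.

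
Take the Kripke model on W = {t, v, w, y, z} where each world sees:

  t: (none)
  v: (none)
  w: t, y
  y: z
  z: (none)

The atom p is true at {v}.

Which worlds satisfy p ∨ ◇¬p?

{v, w, y}

t: p is F, ◇¬p is F. ✗
v: p is T, ◇¬p is F. ✓
w: p is F, ◇¬p is T. ✓
y: p is F, ◇¬p is T. ✓
z: p is F, ◇¬p is F. ✗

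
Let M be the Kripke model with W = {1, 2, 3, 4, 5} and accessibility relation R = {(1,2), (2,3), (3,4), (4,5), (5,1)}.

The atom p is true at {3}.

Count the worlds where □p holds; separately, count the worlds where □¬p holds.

1 and 4

For □p:
1: successors {2}; p there: 2:F. ✗
2: successors {3}; p there: 3:T. ✓
3: successors {4}; p there: 4:F. ✗
4: successors {5}; p there: 5:F. ✗
5: successors {1}; p there: 1:F. ✗
— 1 world.
For □¬p:
1: successors {2}; ¬p there: 2:T. ✓
2: successors {3}; ¬p there: 3:F. ✗
3: successors {4}; ¬p there: 4:T. ✓
4: successors {5}; ¬p there: 5:T. ✓
5: successors {1}; ¬p there: 1:T. ✓
— 4 worlds.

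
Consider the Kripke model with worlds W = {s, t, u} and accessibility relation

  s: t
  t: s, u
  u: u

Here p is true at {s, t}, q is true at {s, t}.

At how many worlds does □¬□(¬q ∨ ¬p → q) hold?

s: successors {t}; ¬□(¬q ∨ ¬p → q) there: t:T. ✓
t: successors {s, u}; ¬□(¬q ∨ ¬p → q) there: s:F, u:T. ✗
u: successors {u}; ¬□(¬q ∨ ¬p → q) there: u:T. ✓
Satisfying worlds: {s, u}.

2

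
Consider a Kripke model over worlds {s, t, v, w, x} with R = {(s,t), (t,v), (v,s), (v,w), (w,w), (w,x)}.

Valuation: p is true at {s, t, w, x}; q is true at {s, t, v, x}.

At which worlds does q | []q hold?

{s, t, v, x}

s: q is T, []q is T. ✓
t: q is T, []q is T. ✓
v: q is T, []q is F. ✓
w: q is F, []q is F. ✗
x: q is T, []q is T. ✓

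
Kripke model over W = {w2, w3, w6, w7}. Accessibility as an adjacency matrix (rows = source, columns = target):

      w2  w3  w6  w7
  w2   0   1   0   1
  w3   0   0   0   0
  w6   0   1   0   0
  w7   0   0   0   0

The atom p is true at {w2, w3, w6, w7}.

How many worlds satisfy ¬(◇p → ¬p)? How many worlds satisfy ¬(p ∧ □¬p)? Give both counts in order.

For ¬(◇p → ¬p):
w2: ◇p → ¬p is F. ✓
w3: ◇p → ¬p is T. ✗
w6: ◇p → ¬p is F. ✓
w7: ◇p → ¬p is T. ✗
— 2 worlds.
For ¬(p ∧ □¬p):
w2: p ∧ □¬p is F. ✓
w3: p ∧ □¬p is T. ✗
w6: p ∧ □¬p is F. ✓
w7: p ∧ □¬p is T. ✗
— 2 worlds.

2 and 2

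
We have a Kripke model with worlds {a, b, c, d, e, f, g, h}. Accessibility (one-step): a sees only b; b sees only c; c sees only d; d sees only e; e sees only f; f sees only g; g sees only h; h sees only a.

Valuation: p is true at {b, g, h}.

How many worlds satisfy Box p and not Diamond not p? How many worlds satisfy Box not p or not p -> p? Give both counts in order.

For Box p and not Diamond not p:
a: Box p is T, not Diamond not p is T. ✓
b: Box p is F, not Diamond not p is F. ✗
c: Box p is F, not Diamond not p is F. ✗
d: Box p is F, not Diamond not p is F. ✗
e: Box p is F, not Diamond not p is F. ✗
f: Box p is T, not Diamond not p is T. ✓
g: Box p is T, not Diamond not p is T. ✓
h: Box p is F, not Diamond not p is F. ✗
— 3 worlds.
For Box not p or not p -> p:
a: Box not p or not p is T, p is F. ✗
b: Box not p or not p is T, p is T. ✓
c: Box not p or not p is T, p is F. ✗
d: Box not p or not p is T, p is F. ✗
e: Box not p or not p is T, p is F. ✗
f: Box not p or not p is T, p is F. ✗
g: Box not p or not p is F, p is T. ✓
h: Box not p or not p is T, p is T. ✓
— 3 worlds.

3 and 3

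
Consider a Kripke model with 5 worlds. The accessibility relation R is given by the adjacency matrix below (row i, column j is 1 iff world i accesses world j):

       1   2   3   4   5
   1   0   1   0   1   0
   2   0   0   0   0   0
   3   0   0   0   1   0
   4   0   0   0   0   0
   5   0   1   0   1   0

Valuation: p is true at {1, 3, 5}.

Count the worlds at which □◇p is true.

2

1: successors {2, 4}; ◇p there: 2:F, 4:F. ✗
2: no successors, so □◇p holds vacuously. ✓
3: successors {4}; ◇p there: 4:F. ✗
4: no successors, so □◇p holds vacuously. ✓
5: successors {2, 4}; ◇p there: 2:F, 4:F. ✗
Satisfying worlds: {2, 4}.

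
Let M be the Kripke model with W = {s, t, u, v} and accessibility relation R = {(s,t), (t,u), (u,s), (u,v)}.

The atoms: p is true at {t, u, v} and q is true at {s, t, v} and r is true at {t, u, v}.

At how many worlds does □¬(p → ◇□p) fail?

s: successors {t}; ¬(p → ◇□p) there: t:T. ✓
t: successors {u}; ¬(p → ◇□p) there: u:F. ✗
u: successors {s, v}; ¬(p → ◇□p) there: s:F, v:T. ✗
v: no successors, so □¬(p → ◇□p) holds vacuously. ✓
Satisfying worlds: {s, v}.
So □¬(p → ◇□p) fails at the other 2 worlds.

2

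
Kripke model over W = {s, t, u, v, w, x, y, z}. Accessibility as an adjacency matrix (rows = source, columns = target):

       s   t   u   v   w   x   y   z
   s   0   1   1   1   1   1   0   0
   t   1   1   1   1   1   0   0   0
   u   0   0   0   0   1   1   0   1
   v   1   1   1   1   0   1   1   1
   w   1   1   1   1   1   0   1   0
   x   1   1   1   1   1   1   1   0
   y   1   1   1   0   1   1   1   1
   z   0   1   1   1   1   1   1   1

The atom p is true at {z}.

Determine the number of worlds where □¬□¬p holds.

s: successors {t, u, v, w, x}; ¬□¬p there: t:F, u:T, v:T, w:F, x:F. ✗
t: successors {s, t, u, v, w}; ¬□¬p there: s:F, t:F, u:T, v:T, w:F. ✗
u: successors {w, x, z}; ¬□¬p there: w:F, x:F, z:T. ✗
v: successors {s, t, u, v, x, y, z}; ¬□¬p there: s:F, t:F, u:T, v:T, x:F, y:T, z:T. ✗
w: successors {s, t, u, v, w, y}; ¬□¬p there: s:F, t:F, u:T, v:T, w:F, y:T. ✗
x: successors {s, t, u, v, w, x, y}; ¬□¬p there: s:F, t:F, u:T, v:T, w:F, x:F, y:T. ✗
y: successors {s, t, u, w, x, y, z}; ¬□¬p there: s:F, t:F, u:T, w:F, x:F, y:T, z:T. ✗
z: successors {t, u, v, w, x, y, z}; ¬□¬p there: t:F, u:T, v:T, w:F, x:F, y:T, z:T. ✗
Satisfying worlds: ∅.

0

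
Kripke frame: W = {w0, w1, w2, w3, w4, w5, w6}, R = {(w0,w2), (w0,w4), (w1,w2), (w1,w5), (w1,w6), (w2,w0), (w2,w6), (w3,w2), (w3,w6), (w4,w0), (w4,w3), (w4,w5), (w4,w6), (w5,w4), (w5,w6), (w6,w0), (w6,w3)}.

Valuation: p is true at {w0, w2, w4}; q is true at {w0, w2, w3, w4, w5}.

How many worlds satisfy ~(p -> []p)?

2

w0: p -> []p is T. ✗
w1: p -> []p is T. ✗
w2: p -> []p is F. ✓
w3: p -> []p is T. ✗
w4: p -> []p is F. ✓
w5: p -> []p is T. ✗
w6: p -> []p is T. ✗
Satisfying worlds: {w2, w4}.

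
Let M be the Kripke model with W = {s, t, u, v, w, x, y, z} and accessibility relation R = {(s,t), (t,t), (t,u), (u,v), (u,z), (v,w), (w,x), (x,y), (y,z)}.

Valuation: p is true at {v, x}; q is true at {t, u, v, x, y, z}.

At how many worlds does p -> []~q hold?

s: p is F, []~q is F. ✓
t: p is F, []~q is F. ✓
u: p is F, []~q is F. ✓
v: p is T, []~q is T. ✓
w: p is F, []~q is F. ✓
x: p is T, []~q is F. ✗
y: p is F, []~q is F. ✓
z: p is F, []~q is T. ✓
Satisfying worlds: {s, t, u, v, w, y, z}.

7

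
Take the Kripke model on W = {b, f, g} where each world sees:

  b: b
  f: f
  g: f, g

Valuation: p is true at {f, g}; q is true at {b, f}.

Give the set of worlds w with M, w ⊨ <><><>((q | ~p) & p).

b: successors {b}; <><>((q | ~p) & p) there: b:F. ✗
f: successors {f}; <><>((q | ~p) & p) there: f:T. ✓
g: successors {f, g}; <><>((q | ~p) & p) there: f:T, g:T. ✓

{f, g}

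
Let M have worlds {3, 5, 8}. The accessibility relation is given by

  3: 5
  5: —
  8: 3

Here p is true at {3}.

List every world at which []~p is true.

3: successors {5}; ~p there: 5:T. ✓
5: no successors, so []~p holds vacuously. ✓
8: successors {3}; ~p there: 3:F. ✗

{3, 5}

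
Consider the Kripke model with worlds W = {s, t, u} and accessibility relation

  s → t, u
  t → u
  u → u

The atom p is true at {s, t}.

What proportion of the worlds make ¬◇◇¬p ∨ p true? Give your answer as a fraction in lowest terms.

2/3

s: ¬◇◇¬p is F, p is T. ✓
t: ¬◇◇¬p is F, p is T. ✓
u: ¬◇◇¬p is F, p is F. ✗
That's 2 of 3 worlds, so 2/3.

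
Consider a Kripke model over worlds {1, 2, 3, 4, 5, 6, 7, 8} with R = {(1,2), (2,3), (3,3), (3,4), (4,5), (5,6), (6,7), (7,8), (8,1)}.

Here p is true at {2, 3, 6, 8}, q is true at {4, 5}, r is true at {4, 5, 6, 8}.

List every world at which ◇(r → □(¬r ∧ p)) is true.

1: successors {2}; r → □(¬r ∧ p) there: 2:T. ✓
2: successors {3}; r → □(¬r ∧ p) there: 3:T. ✓
3: successors {3, 4}; r → □(¬r ∧ p) there: 3:T, 4:F. ✓
4: successors {5}; r → □(¬r ∧ p) there: 5:F. ✗
5: successors {6}; r → □(¬r ∧ p) there: 6:F. ✗
6: successors {7}; r → □(¬r ∧ p) there: 7:T. ✓
7: successors {8}; r → □(¬r ∧ p) there: 8:F. ✗
8: successors {1}; r → □(¬r ∧ p) there: 1:T. ✓

{1, 2, 3, 6, 8}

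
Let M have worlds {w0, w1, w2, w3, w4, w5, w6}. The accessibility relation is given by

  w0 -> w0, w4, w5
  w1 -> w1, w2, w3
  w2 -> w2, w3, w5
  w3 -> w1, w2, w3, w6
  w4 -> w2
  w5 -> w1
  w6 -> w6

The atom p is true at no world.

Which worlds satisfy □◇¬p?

{w0, w1, w2, w3, w4, w5, w6}

w0: successors {w0, w4, w5}; ◇¬p there: w0:T, w4:T, w5:T. ✓
w1: successors {w1, w2, w3}; ◇¬p there: w1:T, w2:T, w3:T. ✓
w2: successors {w2, w3, w5}; ◇¬p there: w2:T, w3:T, w5:T. ✓
w3: successors {w1, w2, w3, w6}; ◇¬p there: w1:T, w2:T, w3:T, w6:T. ✓
w4: successors {w2}; ◇¬p there: w2:T. ✓
w5: successors {w1}; ◇¬p there: w1:T. ✓
w6: successors {w6}; ◇¬p there: w6:T. ✓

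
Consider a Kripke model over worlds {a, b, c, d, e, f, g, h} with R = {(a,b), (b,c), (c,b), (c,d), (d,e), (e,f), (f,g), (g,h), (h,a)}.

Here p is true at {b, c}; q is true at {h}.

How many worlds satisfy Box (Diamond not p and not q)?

4

a: successors {b}; Diamond not p and not q there: b:F. ✗
b: successors {c}; Diamond not p and not q there: c:T. ✓
c: successors {b, d}; Diamond not p and not q there: b:F, d:T. ✗
d: successors {e}; Diamond not p and not q there: e:T. ✓
e: successors {f}; Diamond not p and not q there: f:T. ✓
f: successors {g}; Diamond not p and not q there: g:T. ✓
g: successors {h}; Diamond not p and not q there: h:F. ✗
h: successors {a}; Diamond not p and not q there: a:F. ✗
Satisfying worlds: {b, d, e, f}.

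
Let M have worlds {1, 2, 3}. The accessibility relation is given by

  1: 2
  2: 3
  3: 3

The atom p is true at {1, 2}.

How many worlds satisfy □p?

1

1: successors {2}; p there: 2:T. ✓
2: successors {3}; p there: 3:F. ✗
3: successors {3}; p there: 3:F. ✗
Satisfying worlds: {1}.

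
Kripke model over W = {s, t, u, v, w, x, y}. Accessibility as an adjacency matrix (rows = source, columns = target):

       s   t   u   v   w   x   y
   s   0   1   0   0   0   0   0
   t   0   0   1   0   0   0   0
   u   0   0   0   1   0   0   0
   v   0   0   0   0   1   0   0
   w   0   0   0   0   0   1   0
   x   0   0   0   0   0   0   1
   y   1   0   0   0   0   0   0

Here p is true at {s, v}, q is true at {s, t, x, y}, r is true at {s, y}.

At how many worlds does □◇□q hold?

4

s: successors {t}; ◇□q there: t:F. ✗
t: successors {u}; ◇□q there: u:F. ✗
u: successors {v}; ◇□q there: v:T. ✓
v: successors {w}; ◇□q there: w:T. ✓
w: successors {x}; ◇□q there: x:T. ✓
x: successors {y}; ◇□q there: y:T. ✓
y: successors {s}; ◇□q there: s:F. ✗
Satisfying worlds: {u, v, w, x}.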